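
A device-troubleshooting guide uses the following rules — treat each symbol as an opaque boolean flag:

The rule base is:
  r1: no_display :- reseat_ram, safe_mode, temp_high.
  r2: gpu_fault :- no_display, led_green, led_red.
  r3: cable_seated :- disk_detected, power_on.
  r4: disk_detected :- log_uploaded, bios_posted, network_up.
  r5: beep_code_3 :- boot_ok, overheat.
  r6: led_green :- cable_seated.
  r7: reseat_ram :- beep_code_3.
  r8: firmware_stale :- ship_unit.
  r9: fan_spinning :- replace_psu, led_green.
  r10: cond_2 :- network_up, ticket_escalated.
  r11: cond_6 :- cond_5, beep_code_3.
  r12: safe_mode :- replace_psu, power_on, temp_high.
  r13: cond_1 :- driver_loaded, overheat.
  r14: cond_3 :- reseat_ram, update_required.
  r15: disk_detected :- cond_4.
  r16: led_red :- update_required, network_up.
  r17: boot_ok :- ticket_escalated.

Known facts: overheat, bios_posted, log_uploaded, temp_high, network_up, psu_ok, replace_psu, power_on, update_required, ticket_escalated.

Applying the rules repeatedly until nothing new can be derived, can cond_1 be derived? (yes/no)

Round 1 fires r4, r10, r12, r16, r17, giving disk_detected, cond_2, safe_mode, led_red, boot_ok.
Round 2 fires r3, r5, giving cable_seated, beep_code_3.
Round 3 fires r6, r7, giving led_green, reseat_ram.
Round 4 fires r1, r9, r14, giving no_display, fan_spinning, cond_3.
Round 5 fires r2, giving gpu_fault.
Fixed point reached. cond_1 is concluded only by r13; r13 needs driver_loaded (never derived).

no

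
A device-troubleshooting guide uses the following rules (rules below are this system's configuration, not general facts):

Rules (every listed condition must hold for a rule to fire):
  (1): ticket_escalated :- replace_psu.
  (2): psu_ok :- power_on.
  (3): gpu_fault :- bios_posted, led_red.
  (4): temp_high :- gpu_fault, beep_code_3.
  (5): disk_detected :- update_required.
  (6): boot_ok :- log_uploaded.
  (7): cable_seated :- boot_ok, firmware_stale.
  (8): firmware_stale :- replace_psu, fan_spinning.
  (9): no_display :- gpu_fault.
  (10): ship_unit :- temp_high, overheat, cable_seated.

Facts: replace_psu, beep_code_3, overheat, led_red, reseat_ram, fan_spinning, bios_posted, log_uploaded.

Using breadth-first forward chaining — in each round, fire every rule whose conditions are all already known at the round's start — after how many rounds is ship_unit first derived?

Round 1: (1) [ticket_escalated :- replace_psu.]; (3) [gpu_fault :- bios_posted, led_red.]; (6) [boot_ok :- log_uploaded.]; (8) [firmware_stale :- replace_psu, fan_spinning.]. New: ticket_escalated, gpu_fault, boot_ok, firmware_stale.
Round 2: (4) [temp_high :- gpu_fault, beep_code_3.]; (7) [cable_seated :- boot_ok, firmware_stale.]; (9) [no_display :- gpu_fault.]. New: temp_high, cable_seated, no_display.
Round 3: (10) [ship_unit :- temp_high, overheat, cable_seated.]. New: ship_unit.
ship_unit first appears in round 3.

3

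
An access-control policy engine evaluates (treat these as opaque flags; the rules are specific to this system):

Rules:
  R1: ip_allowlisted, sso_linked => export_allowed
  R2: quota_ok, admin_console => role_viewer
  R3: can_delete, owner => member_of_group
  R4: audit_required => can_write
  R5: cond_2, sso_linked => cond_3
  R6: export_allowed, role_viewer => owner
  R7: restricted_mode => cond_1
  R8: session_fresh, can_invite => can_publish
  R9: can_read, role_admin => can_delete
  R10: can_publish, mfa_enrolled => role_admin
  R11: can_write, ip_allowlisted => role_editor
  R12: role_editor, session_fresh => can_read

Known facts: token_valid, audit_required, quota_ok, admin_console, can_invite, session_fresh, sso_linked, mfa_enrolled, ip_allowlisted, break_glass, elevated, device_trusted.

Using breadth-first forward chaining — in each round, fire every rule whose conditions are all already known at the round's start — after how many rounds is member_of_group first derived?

[1] R1 [ip_allowlisted, sso_linked => export_allowed]; R2 [quota_ok, admin_console => role_viewer]; R4 [audit_required => can_write]; R8 [session_fresh, can_invite => can_publish]. ⇒ new: export_allowed, role_viewer, can_write, can_publish.
[2] R6 [export_allowed, role_viewer => owner]; R10 [can_publish, mfa_enrolled => role_admin]; R11 [can_write, ip_allowlisted => role_editor]. ⇒ new: owner, role_admin, role_editor.
[3] R12 [role_editor, session_fresh => can_read]. ⇒ new: can_read.
[4] R9 [can_read, role_admin => can_delete]. ⇒ new: can_delete.
[5] R3 [can_delete, owner => member_of_group]. ⇒ new: member_of_group.
member_of_group first appears in round 5.

5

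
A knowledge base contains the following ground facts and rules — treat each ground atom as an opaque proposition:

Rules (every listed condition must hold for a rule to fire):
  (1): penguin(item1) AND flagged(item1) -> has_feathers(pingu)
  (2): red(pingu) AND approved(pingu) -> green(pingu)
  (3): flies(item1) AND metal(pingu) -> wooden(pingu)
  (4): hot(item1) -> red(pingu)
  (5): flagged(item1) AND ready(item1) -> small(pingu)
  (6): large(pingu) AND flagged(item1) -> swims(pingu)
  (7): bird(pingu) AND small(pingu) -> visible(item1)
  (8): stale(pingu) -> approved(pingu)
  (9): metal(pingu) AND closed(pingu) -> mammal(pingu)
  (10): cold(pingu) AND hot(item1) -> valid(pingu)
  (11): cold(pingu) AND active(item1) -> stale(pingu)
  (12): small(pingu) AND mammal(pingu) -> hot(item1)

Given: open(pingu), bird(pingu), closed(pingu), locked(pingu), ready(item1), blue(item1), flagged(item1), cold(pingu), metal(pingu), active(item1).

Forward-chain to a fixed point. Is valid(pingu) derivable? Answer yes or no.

Round 1: (5) [flagged(item1) AND ready(item1) -> small(pingu)]; (9) [metal(pingu) AND closed(pingu) -> mammal(pingu)]; (11) [cold(pingu) AND active(item1) -> stale(pingu)]. Adds small(pingu), mammal(pingu), stale(pingu).
Round 2: (7) [bird(pingu) AND small(pingu) -> visible(item1)]; (8) [stale(pingu) -> approved(pingu)]; (12) [small(pingu) AND mammal(pingu) -> hot(item1)]. Adds visible(item1), approved(pingu), hot(item1).
Round 3: (4) [hot(item1) -> red(pingu)]; (10) [cold(pingu) AND hot(item1) -> valid(pingu)]. Adds red(pingu), valid(pingu).
Round 4: (2) [red(pingu) AND approved(pingu) -> green(pingu)]. Adds green(pingu).
valid(pingu) appears in round 3, so it is derivable.

yes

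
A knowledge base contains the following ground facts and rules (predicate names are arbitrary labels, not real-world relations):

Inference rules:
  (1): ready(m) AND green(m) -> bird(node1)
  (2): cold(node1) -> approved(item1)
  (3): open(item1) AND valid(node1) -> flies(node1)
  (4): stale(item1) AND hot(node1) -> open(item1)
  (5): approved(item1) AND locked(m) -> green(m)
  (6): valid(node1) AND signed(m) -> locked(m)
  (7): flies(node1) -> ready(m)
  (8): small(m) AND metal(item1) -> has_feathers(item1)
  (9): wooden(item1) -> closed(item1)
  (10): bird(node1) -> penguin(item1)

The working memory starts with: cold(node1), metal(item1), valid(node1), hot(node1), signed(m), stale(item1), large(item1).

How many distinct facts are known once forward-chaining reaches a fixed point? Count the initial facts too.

15

[1] (2) [cold(node1) -> approved(item1)]; (4) [stale(item1) AND hot(node1) -> open(item1)]; (6) [valid(node1) AND signed(m) -> locked(m)]. ⇒ new: approved(item1), open(item1), locked(m).
[2] (3) [open(item1) AND valid(node1) -> flies(node1)]; (5) [approved(item1) AND locked(m) -> green(m)]. ⇒ new: flies(node1), green(m).
[3] (7) [flies(node1) -> ready(m)]. ⇒ new: ready(m).
[4] (1) [ready(m) AND green(m) -> bird(node1)]. ⇒ new: bird(node1).
[5] (10) [bird(node1) -> penguin(item1)]. ⇒ new: penguin(item1).
Closure: {approved(item1), bird(node1), cold(node1), flies(node1), green(m), hot(node1), large(item1), locked(m), metal(item1), open(item1), penguin(item1), ready(m), signed(m), stale(item1), valid(node1)} — 15 facts.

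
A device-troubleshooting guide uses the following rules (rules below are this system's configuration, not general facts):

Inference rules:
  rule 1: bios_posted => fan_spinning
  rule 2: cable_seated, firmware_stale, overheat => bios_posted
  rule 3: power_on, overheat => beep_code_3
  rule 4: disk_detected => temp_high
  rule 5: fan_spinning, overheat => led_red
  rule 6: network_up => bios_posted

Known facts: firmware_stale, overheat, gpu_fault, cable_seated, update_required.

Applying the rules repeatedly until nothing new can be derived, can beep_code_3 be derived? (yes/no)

no

Round 1 — rule 2, derive bios_posted.
Round 2 — rule 1, derive fan_spinning.
Round 3 — rule 5, derive led_red.
Fixed point reached. beep_code_3 is concluded only by rule 3; rule 3 needs power_on (never derived).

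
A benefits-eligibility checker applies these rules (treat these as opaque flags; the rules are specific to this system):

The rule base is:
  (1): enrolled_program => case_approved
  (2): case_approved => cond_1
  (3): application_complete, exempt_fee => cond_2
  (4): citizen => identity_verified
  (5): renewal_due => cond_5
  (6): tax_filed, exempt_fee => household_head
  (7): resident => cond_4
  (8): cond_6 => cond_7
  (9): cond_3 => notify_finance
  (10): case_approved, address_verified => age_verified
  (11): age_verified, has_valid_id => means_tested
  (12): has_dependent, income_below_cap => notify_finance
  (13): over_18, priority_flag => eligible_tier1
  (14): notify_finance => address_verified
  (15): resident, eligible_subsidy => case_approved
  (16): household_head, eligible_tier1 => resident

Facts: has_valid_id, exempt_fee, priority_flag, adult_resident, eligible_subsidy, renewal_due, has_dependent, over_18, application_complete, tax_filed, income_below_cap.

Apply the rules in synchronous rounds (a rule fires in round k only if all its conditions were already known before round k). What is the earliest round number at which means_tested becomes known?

Round 1: (3) [application_complete, exempt_fee => cond_2]; (5) [renewal_due => cond_5]; (6) [tax_filed, exempt_fee => household_head]; (12) [has_dependent, income_below_cap => notify_finance]; (13) [over_18, priority_flag => eligible_tier1]. New: cond_2, cond_5, household_head, notify_finance, eligible_tier1.
Round 2: (14) [notify_finance => address_verified]; (16) [household_head, eligible_tier1 => resident]. New: address_verified, resident.
Round 3: (7) [resident => cond_4]; (15) [resident, eligible_subsidy => case_approved]. New: cond_4, case_approved.
Round 4: (2) [case_approved => cond_1]; (10) [case_approved, address_verified => age_verified]. New: cond_1, age_verified.
Round 5: (11) [age_verified, has_valid_id => means_tested]. New: means_tested.
means_tested first appears in round 5.

5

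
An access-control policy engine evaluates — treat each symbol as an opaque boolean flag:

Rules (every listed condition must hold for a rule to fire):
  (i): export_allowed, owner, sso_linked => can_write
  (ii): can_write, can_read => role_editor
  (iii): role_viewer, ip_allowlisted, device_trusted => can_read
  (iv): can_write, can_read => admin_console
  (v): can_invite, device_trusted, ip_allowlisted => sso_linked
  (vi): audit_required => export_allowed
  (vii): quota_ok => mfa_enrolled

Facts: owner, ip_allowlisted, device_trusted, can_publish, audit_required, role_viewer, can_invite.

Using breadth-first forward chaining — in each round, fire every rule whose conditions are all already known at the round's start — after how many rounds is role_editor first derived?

Round 1: (iii) [role_viewer, ip_allowlisted, device_trusted => can_read]; (v) [can_invite, device_trusted, ip_allowlisted => sso_linked]; (vi) [audit_required => export_allowed]. New: can_read, sso_linked, export_allowed.
Round 2: (i) [export_allowed, owner, sso_linked => can_write]. New: can_write.
Round 3: (ii) [can_write, can_read => role_editor]; (iv) [can_write, can_read => admin_console]. New: role_editor, admin_console.
role_editor first appears in round 3.

3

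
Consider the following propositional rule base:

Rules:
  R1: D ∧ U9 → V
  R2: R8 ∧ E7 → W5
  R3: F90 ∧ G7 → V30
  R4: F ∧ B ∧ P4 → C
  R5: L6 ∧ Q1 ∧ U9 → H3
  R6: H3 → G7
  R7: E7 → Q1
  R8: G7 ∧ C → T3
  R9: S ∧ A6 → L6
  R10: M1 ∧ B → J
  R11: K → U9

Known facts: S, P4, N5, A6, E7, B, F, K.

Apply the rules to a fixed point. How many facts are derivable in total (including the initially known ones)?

15

[1] R4 [F ∧ B ∧ P4 → C]; R7 [E7 → Q1]; R9 [S ∧ A6 → L6]; R11 [K → U9]. ⇒ new: C, Q1, L6, U9.
[2] R5 [L6 ∧ Q1 ∧ U9 → H3]. ⇒ new: H3.
[3] R6 [H3 → G7]. ⇒ new: G7.
[4] R8 [G7 ∧ C → T3]. ⇒ new: T3.
Closure: {A6, B, C, E7, F, G7, H3, K, L6, N5, P4, Q1, S, T3, U9} — 15 facts.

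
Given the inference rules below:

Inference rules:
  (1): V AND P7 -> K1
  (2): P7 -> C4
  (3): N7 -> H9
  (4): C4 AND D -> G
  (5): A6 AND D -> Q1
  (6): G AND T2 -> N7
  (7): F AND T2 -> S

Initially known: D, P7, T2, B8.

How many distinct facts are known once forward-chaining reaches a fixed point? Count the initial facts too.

Round 1 — (2), derive C4.
Round 2 — (4), derive G.
Round 3 — (6), derive N7.
Round 4 — (3), derive H9.
Closure: {B8, C4, D, G, H9, N7, P7, T2} — 8 facts.

8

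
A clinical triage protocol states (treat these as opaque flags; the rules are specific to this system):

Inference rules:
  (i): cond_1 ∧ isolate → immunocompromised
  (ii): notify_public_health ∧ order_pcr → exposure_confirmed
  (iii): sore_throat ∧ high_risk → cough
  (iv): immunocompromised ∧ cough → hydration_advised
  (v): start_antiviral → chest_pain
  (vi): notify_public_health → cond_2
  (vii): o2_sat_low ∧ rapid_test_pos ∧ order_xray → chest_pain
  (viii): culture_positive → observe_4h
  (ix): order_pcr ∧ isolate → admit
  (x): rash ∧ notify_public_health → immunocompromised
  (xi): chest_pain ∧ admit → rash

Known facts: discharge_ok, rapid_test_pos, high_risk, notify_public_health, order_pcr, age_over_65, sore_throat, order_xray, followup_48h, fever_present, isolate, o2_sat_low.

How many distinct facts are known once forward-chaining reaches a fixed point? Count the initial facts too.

20

[1] (ii) [notify_public_health ∧ order_pcr → exposure_confirmed]; (iii) [sore_throat ∧ high_risk → cough]; (vi) [notify_public_health → cond_2]; (vii) [o2_sat_low ∧ rapid_test_pos ∧ order_xray → chest_pain]; (ix) [order_pcr ∧ isolate → admit]. ⇒ new: exposure_confirmed, cough, cond_2, chest_pain, admit.
[2] (xi) [chest_pain ∧ admit → rash]. ⇒ new: rash.
[3] (x) [rash ∧ notify_public_health → immunocompromised]. ⇒ new: immunocompromised.
[4] (iv) [immunocompromised ∧ cough → hydration_advised]. ⇒ new: hydration_advised.
Closure: {admit, age_over_65, chest_pain, cond_2, cough, discharge_ok, exposure_confirmed, fever_present, followup_48h, high_risk, hydration_advised, immunocompromised, isolate, notify_public_health, o2_sat_low, order_pcr, order_xray, rapid_test_pos, rash, sore_throat} — 20 facts.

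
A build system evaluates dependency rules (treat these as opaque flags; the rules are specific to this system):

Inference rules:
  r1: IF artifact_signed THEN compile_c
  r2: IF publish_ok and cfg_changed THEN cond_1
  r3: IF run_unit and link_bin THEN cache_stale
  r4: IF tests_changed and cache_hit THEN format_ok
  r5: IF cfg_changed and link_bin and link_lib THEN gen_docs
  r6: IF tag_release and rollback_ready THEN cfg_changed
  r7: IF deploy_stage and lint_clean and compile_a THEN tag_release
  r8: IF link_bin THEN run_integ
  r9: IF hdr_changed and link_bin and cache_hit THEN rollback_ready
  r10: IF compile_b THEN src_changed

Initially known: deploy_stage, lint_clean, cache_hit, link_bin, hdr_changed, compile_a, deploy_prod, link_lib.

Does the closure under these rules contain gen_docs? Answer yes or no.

yes

[1] r7 [IF deploy_stage and lint_clean and compile_a THEN tag_release]; r8 [IF link_bin THEN run_integ]; r9 [IF hdr_changed and link_bin and cache_hit THEN rollback_ready]. ⇒ new: tag_release, run_integ, rollback_ready.
[2] r6 [IF tag_release and rollback_ready THEN cfg_changed]. ⇒ new: cfg_changed.
[3] r5 [IF cfg_changed and link_bin and link_lib THEN gen_docs]. ⇒ new: gen_docs.
gen_docs appears in round 3, so it is derivable.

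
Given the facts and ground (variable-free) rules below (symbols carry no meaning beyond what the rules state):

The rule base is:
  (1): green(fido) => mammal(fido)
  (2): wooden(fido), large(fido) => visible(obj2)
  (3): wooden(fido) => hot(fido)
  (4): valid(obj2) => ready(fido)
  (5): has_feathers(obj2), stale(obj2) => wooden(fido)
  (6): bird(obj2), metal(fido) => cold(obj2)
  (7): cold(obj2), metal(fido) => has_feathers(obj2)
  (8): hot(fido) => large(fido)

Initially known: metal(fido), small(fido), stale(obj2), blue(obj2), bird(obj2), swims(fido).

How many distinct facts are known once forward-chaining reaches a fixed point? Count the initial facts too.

Round 1: (6) [bird(obj2), metal(fido) => cold(obj2)]. New: cold(obj2).
Round 2: (7) [cold(obj2), metal(fido) => has_feathers(obj2)]. New: has_feathers(obj2).
Round 3: (5) [has_feathers(obj2), stale(obj2) => wooden(fido)]. New: wooden(fido).
Round 4: (3) [wooden(fido) => hot(fido)]. New: hot(fido).
Round 5: (8) [hot(fido) => large(fido)]. New: large(fido).
Round 6: (2) [wooden(fido), large(fido) => visible(obj2)]. New: visible(obj2).
Closure: {bird(obj2), blue(obj2), cold(obj2), has_feathers(obj2), hot(fido), large(fido), metal(fido), small(fido), stale(obj2), swims(fido), visible(obj2), wooden(fido)} — 12 facts.

12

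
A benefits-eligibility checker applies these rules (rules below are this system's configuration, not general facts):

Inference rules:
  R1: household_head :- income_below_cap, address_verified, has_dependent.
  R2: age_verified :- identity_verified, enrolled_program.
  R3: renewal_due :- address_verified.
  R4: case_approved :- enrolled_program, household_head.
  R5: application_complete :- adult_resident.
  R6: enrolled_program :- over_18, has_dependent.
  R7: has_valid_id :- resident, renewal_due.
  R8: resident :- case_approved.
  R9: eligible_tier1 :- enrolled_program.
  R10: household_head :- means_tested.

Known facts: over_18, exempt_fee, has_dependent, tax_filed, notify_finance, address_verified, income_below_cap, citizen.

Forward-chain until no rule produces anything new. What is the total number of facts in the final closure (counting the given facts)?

Round 1: R1 [household_head :- income_below_cap, address_verified, has_dependent.]; R3 [renewal_due :- address_verified.]; R6 [enrolled_program :- over_18, has_dependent.]. Adds household_head, renewal_due, enrolled_program.
Round 2: R4 [case_approved :- enrolled_program, household_head.]; R9 [eligible_tier1 :- enrolled_program.]. Adds case_approved, eligible_tier1.
Round 3: R8 [resident :- case_approved.]. Adds resident.
Round 4: R7 [has_valid_id :- resident, renewal_due.]. Adds has_valid_id.
Closure: {address_verified, case_approved, citizen, eligible_tier1, enrolled_program, exempt_fee, has_dependent, has_valid_id, household_head, income_below_cap, notify_finance, over_18, renewal_due, resident, tax_filed} — 15 facts.

15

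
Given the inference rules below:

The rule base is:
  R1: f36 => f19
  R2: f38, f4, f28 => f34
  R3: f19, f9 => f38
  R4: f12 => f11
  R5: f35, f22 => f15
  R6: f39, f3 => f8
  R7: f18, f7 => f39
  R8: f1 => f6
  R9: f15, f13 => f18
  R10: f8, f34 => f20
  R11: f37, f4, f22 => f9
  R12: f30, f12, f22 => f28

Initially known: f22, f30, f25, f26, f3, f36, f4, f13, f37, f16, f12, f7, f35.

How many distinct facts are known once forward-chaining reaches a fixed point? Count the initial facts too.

24

[1] R1 [f36 => f19]; R4 [f12 => f11]; R5 [f35, f22 => f15]; R11 [f37, f4, f22 => f9]; R12 [f30, f12, f22 => f28]. ⇒ new: f19, f11, f15, f9, f28.
[2] R3 [f19, f9 => f38]; R9 [f15, f13 => f18]. ⇒ new: f38, f18.
[3] R2 [f38, f4, f28 => f34]; R7 [f18, f7 => f39]. ⇒ new: f34, f39.
[4] R6 [f39, f3 => f8]. ⇒ new: f8.
[5] R10 [f8, f34 => f20]. ⇒ new: f20.
Closure: {f11, f12, f13, f15, f16, f18, f19, f20, f22, f25, f26, f28, f3, f30, f34, f35, f36, f37, f38, f39, f4, f7, f8, f9} — 24 facts.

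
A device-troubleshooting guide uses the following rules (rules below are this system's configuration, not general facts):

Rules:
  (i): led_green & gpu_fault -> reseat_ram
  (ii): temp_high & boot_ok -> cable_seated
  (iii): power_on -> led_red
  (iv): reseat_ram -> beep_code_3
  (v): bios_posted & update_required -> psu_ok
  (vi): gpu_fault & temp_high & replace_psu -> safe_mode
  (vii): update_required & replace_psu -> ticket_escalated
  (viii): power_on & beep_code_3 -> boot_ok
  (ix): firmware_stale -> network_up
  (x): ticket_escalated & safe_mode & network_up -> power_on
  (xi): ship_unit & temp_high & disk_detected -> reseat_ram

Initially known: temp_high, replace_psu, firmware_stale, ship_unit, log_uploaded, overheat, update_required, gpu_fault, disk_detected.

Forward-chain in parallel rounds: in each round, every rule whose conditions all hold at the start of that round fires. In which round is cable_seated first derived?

4

Round 1: (vi) [gpu_fault & temp_high & replace_psu -> safe_mode]; (vii) [update_required & replace_psu -> ticket_escalated]; (ix) [firmware_stale -> network_up]; (xi) [ship_unit & temp_high & disk_detected -> reseat_ram]. New: safe_mode, ticket_escalated, network_up, reseat_ram.
Round 2: (iv) [reseat_ram -> beep_code_3]; (x) [ticket_escalated & safe_mode & network_up -> power_on]. New: beep_code_3, power_on.
Round 3: (iii) [power_on -> led_red]; (viii) [power_on & beep_code_3 -> boot_ok]. New: led_red, boot_ok.
Round 4: (ii) [temp_high & boot_ok -> cable_seated]. New: cable_seated.
cable_seated first appears in round 4.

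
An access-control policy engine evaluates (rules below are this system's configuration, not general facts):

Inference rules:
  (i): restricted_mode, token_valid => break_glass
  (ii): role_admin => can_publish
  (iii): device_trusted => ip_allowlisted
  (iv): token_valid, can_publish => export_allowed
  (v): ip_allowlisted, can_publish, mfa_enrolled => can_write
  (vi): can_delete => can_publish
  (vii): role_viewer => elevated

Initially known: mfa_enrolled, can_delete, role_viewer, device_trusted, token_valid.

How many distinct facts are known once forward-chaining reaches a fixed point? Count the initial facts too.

10

[1] (iii) [device_trusted => ip_allowlisted]; (vi) [can_delete => can_publish]; (vii) [role_viewer => elevated]. ⇒ new: ip_allowlisted, can_publish, elevated.
[2] (iv) [token_valid, can_publish => export_allowed]; (v) [ip_allowlisted, can_publish, mfa_enrolled => can_write]. ⇒ new: export_allowed, can_write.
Closure: {can_delete, can_publish, can_write, device_trusted, elevated, export_allowed, ip_allowlisted, mfa_enrolled, role_viewer, token_valid} — 10 facts.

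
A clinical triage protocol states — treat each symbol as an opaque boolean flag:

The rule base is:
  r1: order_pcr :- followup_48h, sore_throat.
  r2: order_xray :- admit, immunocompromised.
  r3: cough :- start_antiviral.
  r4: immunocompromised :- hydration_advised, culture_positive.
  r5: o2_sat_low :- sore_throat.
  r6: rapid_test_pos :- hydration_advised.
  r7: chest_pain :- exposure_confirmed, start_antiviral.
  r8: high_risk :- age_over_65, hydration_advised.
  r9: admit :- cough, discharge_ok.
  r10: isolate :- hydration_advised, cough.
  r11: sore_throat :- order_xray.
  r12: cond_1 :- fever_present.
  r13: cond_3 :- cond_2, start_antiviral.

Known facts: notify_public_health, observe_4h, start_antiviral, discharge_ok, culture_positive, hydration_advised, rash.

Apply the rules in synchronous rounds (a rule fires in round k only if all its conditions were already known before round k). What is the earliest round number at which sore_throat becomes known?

[1] r3 [cough :- start_antiviral.]; r4 [immunocompromised :- hydration_advised, culture_positive.]; r6 [rapid_test_pos :- hydration_advised.]. ⇒ new: cough, immunocompromised, rapid_test_pos.
[2] r9 [admit :- cough, discharge_ok.]; r10 [isolate :- hydration_advised, cough.]. ⇒ new: admit, isolate.
[3] r2 [order_xray :- admit, immunocompromised.]. ⇒ new: order_xray.
[4] r11 [sore_throat :- order_xray.]. ⇒ new: sore_throat.
sore_throat first appears in round 4.

4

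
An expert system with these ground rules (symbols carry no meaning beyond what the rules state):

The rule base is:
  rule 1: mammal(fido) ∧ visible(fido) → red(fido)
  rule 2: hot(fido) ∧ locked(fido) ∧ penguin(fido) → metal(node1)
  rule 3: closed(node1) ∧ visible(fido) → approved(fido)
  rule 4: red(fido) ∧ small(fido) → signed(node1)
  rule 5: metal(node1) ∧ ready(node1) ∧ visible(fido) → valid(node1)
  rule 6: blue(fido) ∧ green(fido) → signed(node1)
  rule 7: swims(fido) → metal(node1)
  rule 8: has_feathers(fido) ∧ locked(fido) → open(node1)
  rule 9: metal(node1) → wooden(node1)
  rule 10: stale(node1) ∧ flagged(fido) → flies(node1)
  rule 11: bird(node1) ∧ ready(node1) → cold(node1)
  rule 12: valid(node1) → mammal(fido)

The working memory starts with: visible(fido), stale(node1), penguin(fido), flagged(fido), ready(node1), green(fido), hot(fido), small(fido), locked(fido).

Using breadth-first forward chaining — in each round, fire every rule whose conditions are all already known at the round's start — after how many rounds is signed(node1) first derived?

5

[1] rule 2 [hot(fido) ∧ locked(fido) ∧ penguin(fido) → metal(node1)]; rule 10 [stale(node1) ∧ flagged(fido) → flies(node1)]. ⇒ new: metal(node1), flies(node1).
[2] rule 5 [metal(node1) ∧ ready(node1) ∧ visible(fido) → valid(node1)]; rule 9 [metal(node1) → wooden(node1)]. ⇒ new: valid(node1), wooden(node1).
[3] rule 12 [valid(node1) → mammal(fido)]. ⇒ new: mammal(fido).
[4] rule 1 [mammal(fido) ∧ visible(fido) → red(fido)]. ⇒ new: red(fido).
[5] rule 4 [red(fido) ∧ small(fido) → signed(node1)]. ⇒ new: signed(node1).
signed(node1) first appears in round 5.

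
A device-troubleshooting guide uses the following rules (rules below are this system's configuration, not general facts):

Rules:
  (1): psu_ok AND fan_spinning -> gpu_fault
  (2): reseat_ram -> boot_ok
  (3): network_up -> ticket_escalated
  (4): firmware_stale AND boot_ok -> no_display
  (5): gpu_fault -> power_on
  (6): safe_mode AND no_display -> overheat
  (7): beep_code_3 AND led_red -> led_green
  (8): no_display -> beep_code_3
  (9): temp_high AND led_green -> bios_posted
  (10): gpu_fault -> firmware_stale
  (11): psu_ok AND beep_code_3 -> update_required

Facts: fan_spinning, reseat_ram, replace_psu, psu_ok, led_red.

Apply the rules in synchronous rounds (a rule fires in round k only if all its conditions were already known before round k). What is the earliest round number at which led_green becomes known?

Round 1: (1) [psu_ok AND fan_spinning -> gpu_fault]; (2) [reseat_ram -> boot_ok]. Adds gpu_fault, boot_ok.
Round 2: (5) [gpu_fault -> power_on]; (10) [gpu_fault -> firmware_stale]. Adds power_on, firmware_stale.
Round 3: (4) [firmware_stale AND boot_ok -> no_display]. Adds no_display.
Round 4: (8) [no_display -> beep_code_3]. Adds beep_code_3.
Round 5: (7) [beep_code_3 AND led_red -> led_green]; (11) [psu_ok AND beep_code_3 -> update_required]. Adds led_green, update_required.
led_green first appears in round 5.

5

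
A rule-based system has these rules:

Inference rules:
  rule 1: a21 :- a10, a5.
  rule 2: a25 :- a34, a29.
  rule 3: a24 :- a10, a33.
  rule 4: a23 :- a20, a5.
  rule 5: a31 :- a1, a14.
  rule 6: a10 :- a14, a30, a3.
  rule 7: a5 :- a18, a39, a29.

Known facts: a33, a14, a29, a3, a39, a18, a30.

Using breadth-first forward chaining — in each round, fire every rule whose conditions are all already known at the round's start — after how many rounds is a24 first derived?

2

Round 1 fires rule 6, rule 7, giving a10, a5.
Round 2 fires rule 1, rule 3, giving a21, a24.
a24 first appears in round 2.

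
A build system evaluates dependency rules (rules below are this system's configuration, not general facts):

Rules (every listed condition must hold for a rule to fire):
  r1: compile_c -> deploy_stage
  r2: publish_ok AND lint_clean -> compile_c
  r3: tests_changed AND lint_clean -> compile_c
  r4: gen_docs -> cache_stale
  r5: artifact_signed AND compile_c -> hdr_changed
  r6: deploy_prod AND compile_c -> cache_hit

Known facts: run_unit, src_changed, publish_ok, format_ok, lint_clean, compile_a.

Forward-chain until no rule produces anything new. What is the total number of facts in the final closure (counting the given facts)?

[1] r2 [publish_ok AND lint_clean -> compile_c]. ⇒ new: compile_c.
[2] r1 [compile_c -> deploy_stage]. ⇒ new: deploy_stage.
Closure: {compile_a, compile_c, deploy_stage, format_ok, lint_clean, publish_ok, run_unit, src_changed} — 8 facts.

8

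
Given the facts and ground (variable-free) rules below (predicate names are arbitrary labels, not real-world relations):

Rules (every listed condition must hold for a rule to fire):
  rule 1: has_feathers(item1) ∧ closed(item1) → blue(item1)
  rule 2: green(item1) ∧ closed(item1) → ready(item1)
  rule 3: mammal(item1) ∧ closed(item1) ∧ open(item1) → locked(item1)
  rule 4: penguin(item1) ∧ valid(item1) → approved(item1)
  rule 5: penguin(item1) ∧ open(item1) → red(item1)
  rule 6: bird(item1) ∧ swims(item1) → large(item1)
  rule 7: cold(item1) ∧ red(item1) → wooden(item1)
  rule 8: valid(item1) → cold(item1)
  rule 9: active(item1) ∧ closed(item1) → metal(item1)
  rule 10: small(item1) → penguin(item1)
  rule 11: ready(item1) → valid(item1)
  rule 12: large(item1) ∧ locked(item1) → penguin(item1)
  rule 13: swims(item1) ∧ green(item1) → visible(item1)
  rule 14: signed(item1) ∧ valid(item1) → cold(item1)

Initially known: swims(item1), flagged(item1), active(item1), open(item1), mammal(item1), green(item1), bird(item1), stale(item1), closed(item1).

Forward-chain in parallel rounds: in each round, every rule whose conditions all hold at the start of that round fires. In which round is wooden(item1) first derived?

4

Round 1: rule 2 [green(item1) ∧ closed(item1) → ready(item1)]; rule 3 [mammal(item1) ∧ closed(item1) ∧ open(item1) → locked(item1)]; rule 6 [bird(item1) ∧ swims(item1) → large(item1)]; rule 9 [active(item1) ∧ closed(item1) → metal(item1)]; rule 13 [swims(item1) ∧ green(item1) → visible(item1)]. Adds ready(item1), locked(item1), large(item1), metal(item1), visible(item1).
Round 2: rule 11 [ready(item1) → valid(item1)]; rule 12 [large(item1) ∧ locked(item1) → penguin(item1)]. Adds valid(item1), penguin(item1).
Round 3: rule 4 [penguin(item1) ∧ valid(item1) → approved(item1)]; rule 5 [penguin(item1) ∧ open(item1) → red(item1)]; rule 8 [valid(item1) → cold(item1)]. Adds approved(item1), red(item1), cold(item1).
Round 4: rule 7 [cold(item1) ∧ red(item1) → wooden(item1)]. Adds wooden(item1).
wooden(item1) first appears in round 4.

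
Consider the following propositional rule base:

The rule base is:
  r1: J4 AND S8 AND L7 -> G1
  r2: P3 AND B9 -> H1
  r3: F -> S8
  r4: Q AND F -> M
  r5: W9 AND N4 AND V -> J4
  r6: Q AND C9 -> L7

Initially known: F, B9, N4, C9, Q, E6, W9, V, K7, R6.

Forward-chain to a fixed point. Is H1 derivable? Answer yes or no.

Round 1: r3 [F -> S8]; r4 [Q AND F -> M]; r5 [W9 AND N4 AND V -> J4]; r6 [Q AND C9 -> L7]. Adds S8, M, J4, L7.
Round 2: r1 [J4 AND S8 AND L7 -> G1]. Adds G1.
Fixed point reached. H1 is concluded only by r2; r2 needs P3 (never derived).

no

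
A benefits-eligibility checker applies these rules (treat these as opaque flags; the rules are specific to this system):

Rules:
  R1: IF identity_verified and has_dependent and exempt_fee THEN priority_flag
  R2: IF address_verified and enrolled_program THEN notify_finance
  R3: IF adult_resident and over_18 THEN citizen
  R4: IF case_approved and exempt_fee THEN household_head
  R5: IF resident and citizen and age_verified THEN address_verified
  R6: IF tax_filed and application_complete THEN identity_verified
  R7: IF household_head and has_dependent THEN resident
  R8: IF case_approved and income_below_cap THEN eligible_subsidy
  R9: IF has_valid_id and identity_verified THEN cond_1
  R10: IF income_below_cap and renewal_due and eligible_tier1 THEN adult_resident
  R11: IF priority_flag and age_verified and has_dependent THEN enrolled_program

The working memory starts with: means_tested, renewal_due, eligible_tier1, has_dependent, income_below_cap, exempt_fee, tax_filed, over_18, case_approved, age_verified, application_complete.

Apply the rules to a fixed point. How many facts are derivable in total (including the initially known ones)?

Round 1: R4 [IF case_approved and exempt_fee THEN household_head]; R6 [IF tax_filed and application_complete THEN identity_verified]; R8 [IF case_approved and income_below_cap THEN eligible_subsidy]; R10 [IF income_below_cap and renewal_due and eligible_tier1 THEN adult_resident]. Adds household_head, identity_verified, eligible_subsidy, adult_resident.
Round 2: R1 [IF identity_verified and has_dependent and exempt_fee THEN priority_flag]; R3 [IF adult_resident and over_18 THEN citizen]; R7 [IF household_head and has_dependent THEN resident]. Adds priority_flag, citizen, resident.
Round 3: R5 [IF resident and citizen and age_verified THEN address_verified]; R11 [IF priority_flag and age_verified and has_dependent THEN enrolled_program]. Adds address_verified, enrolled_program.
Round 4: R2 [IF address_verified and enrolled_program THEN notify_finance]. Adds notify_finance.
Closure: {address_verified, adult_resident, age_verified, application_complete, case_approved, citizen, eligible_subsidy, eligible_tier1, enrolled_program, exempt_fee, has_dependent, household_head, identity_verified, income_below_cap, means_tested, notify_finance, over_18, priority_flag, renewal_due, resident, tax_filed} — 21 facts.

21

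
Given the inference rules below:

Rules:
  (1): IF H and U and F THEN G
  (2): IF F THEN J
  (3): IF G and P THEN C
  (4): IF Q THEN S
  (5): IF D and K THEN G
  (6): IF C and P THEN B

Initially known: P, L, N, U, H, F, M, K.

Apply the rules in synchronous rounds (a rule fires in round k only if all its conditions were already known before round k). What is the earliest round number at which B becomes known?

3

[1] (1) [IF H and U and F THEN G]; (2) [IF F THEN J]. ⇒ new: G, J.
[2] (3) [IF G and P THEN C]. ⇒ new: C.
[3] (6) [IF C and P THEN B]. ⇒ new: B.
B first appears in round 3.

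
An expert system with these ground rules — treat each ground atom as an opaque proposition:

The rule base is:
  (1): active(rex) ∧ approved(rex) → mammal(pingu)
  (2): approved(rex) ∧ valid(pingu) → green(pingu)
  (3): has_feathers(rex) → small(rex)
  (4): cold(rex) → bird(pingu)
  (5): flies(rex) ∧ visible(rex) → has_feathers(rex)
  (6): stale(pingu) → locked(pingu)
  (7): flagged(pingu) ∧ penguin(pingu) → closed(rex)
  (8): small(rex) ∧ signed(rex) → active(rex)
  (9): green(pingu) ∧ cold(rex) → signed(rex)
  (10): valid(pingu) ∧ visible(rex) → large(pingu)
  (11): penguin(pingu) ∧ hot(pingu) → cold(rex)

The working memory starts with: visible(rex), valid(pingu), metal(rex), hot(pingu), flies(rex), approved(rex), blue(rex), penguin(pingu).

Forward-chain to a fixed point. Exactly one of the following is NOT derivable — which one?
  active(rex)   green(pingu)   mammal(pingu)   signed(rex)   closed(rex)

Round 1 fires (2), (5), (10), (11), giving green(pingu), has_feathers(rex), large(pingu), cold(rex).
Round 2 fires (3), (4), (9), giving small(rex), bird(pingu), signed(rex).
Round 3 fires (8), giving active(rex).
Round 4 fires (1), giving mammal(pingu).
Derived: signed(rex) (round 2), active(rex) (round 3), mammal(pingu) (round 4), green(pingu) (round 1). closed(rex) never appears in any round.

closed(rex)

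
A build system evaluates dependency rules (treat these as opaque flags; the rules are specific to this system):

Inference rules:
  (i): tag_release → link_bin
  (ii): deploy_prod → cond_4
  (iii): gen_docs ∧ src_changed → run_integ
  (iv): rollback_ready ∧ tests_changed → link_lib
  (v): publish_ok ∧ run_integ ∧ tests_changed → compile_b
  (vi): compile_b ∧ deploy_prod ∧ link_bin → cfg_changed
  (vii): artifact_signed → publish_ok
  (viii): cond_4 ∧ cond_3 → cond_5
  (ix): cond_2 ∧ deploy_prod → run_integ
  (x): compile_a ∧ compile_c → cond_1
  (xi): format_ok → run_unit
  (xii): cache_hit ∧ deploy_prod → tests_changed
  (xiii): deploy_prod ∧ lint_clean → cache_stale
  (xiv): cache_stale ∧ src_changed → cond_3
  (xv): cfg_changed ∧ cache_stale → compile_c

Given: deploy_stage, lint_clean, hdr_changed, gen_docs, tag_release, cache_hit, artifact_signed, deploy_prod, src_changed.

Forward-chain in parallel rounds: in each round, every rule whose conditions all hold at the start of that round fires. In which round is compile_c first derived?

Round 1: (i) [tag_release → link_bin]; (ii) [deploy_prod → cond_4]; (iii) [gen_docs ∧ src_changed → run_integ]; (vii) [artifact_signed → publish_ok]; (xii) [cache_hit ∧ deploy_prod → tests_changed]; (xiii) [deploy_prod ∧ lint_clean → cache_stale]. New: link_bin, cond_4, run_integ, publish_ok, tests_changed, cache_stale.
Round 2: (v) [publish_ok ∧ run_integ ∧ tests_changed → compile_b]; (xiv) [cache_stale ∧ src_changed → cond_3]. New: compile_b, cond_3.
Round 3: (vi) [compile_b ∧ deploy_prod ∧ link_bin → cfg_changed]; (viii) [cond_4 ∧ cond_3 → cond_5]. New: cfg_changed, cond_5.
Round 4: (xv) [cfg_changed ∧ cache_stale → compile_c]. New: compile_c.
compile_c first appears in round 4.

4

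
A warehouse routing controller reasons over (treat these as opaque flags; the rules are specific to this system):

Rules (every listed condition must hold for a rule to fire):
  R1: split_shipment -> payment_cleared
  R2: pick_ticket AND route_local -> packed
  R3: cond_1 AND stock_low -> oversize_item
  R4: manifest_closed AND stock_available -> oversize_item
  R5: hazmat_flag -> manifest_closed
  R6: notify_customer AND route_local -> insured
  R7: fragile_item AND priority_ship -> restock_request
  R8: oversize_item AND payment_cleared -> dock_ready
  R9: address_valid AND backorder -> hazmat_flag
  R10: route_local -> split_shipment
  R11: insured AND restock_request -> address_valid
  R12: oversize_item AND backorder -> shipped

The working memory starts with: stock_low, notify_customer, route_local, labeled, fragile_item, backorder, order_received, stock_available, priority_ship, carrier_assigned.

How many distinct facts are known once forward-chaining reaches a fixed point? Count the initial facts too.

20

Round 1: R6 [notify_customer AND route_local -> insured]; R7 [fragile_item AND priority_ship -> restock_request]; R10 [route_local -> split_shipment]. New: insured, restock_request, split_shipment.
Round 2: R1 [split_shipment -> payment_cleared]; R11 [insured AND restock_request -> address_valid]. New: payment_cleared, address_valid.
Round 3: R9 [address_valid AND backorder -> hazmat_flag]. New: hazmat_flag.
Round 4: R5 [hazmat_flag -> manifest_closed]. New: manifest_closed.
Round 5: R4 [manifest_closed AND stock_available -> oversize_item]. New: oversize_item.
Round 6: R8 [oversize_item AND payment_cleared -> dock_ready]; R12 [oversize_item AND backorder -> shipped]. New: dock_ready, shipped.
Closure: {address_valid, backorder, carrier_assigned, dock_ready, fragile_item, hazmat_flag, insured, labeled, manifest_closed, notify_customer, order_received, oversize_item, payment_cleared, priority_ship, restock_request, route_local, shipped, split_shipment, stock_available, stock_low} — 20 facts.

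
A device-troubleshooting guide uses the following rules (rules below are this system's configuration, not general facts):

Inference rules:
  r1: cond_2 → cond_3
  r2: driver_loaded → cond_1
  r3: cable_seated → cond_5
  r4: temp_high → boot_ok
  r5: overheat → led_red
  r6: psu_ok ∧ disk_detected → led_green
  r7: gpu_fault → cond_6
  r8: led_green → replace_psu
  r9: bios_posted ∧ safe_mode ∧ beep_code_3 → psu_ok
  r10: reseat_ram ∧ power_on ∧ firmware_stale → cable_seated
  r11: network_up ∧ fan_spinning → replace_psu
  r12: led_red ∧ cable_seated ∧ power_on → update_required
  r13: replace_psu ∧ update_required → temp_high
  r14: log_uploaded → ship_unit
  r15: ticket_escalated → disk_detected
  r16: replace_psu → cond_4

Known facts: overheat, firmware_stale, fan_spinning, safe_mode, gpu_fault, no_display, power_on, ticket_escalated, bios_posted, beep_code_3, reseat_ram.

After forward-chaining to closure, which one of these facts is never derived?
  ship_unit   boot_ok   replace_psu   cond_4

ship_unit

[1] r5 [overheat → led_red]; r7 [gpu_fault → cond_6]; r9 [bios_posted ∧ safe_mode ∧ beep_code_3 → psu_ok]; r10 [reseat_ram ∧ power_on ∧ firmware_stale → cable_seated]; r15 [ticket_escalated → disk_detected]. ⇒ new: led_red, cond_6, psu_ok, cable_seated, disk_detected.
[2] r3 [cable_seated → cond_5]; r6 [psu_ok ∧ disk_detected → led_green]; r12 [led_red ∧ cable_seated ∧ power_on → update_required]. ⇒ new: cond_5, led_green, update_required.
[3] r8 [led_green → replace_psu]. ⇒ new: replace_psu.
[4] r13 [replace_psu ∧ update_required → temp_high]; r16 [replace_psu → cond_4]. ⇒ new: temp_high, cond_4.
[5] r4 [temp_high → boot_ok]. ⇒ new: boot_ok.
Derived: replace_psu (round 3), cond_4 (round 4), boot_ok (round 5). ship_unit never appears in any round.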